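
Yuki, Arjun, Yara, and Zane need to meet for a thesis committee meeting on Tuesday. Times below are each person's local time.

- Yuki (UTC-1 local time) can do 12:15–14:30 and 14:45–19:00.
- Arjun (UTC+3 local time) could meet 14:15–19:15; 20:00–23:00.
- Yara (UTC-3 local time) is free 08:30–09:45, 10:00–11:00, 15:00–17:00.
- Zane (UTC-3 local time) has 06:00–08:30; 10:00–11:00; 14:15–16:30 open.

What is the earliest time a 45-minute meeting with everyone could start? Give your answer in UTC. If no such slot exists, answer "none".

Yuki in UTC: 13:15-15:30, 15:45-20:00 (add 1h to convert from UTC-1).
Arjun in UTC: 11:15-16:15, 17:00-20:00 (subtract 3h to convert from UTC+3).
Yara in UTC: 11:30-12:45, 13:00-14:00, 18:00-20:00 (add 3h to convert from UTC-3).
Zane in UTC: 09:00-11:30, 13:00-14:00, 17:15-19:30 (add 3h to convert from UTC-3).
Yuki ∩ Arjun: 13:15-15:30, 15:45-16:15, 17:00-20:00.
Yuki ∩ Arjun ∩ Yara: 13:15-14:00, 18:00-20:00.
Yuki ∩ Arjun ∩ Yara ∩ Zane: 13:15-14:00, 18:00-19:30.
The first common window of at least 45 minutes is 13:15-14:00, so the earliest start is 13:15.

13:15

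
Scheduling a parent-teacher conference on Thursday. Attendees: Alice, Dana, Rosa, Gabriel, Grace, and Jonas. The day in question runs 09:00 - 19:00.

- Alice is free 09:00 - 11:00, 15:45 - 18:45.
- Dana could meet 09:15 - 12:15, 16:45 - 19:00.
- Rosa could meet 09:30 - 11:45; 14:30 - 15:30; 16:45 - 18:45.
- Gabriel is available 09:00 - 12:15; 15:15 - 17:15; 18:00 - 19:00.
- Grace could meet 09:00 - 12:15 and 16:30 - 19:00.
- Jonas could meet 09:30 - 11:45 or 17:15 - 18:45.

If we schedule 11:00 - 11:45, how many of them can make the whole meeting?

5

Dana, Rosa, Gabriel, Grace, and Jonas can make the full 11:00-11:45 slot — that's 5.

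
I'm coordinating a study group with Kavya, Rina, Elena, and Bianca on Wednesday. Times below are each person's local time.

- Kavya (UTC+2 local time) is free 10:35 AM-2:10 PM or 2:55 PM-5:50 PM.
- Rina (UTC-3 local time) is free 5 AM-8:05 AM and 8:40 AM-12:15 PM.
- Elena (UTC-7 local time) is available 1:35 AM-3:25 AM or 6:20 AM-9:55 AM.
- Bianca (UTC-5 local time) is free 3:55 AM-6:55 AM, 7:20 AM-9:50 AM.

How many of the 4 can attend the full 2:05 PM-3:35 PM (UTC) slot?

2

Kavya in UTC: 08:35-12:10, 12:55-15:50 (subtract 2h to convert from UTC+2).
Rina in UTC: 08:00-11:05, 11:40-15:15 (add 3h to convert from UTC-3).
Elena in UTC: 08:35-10:25, 13:20-16:55 (add 7h to convert from UTC-7).
Bianca in UTC: 08:55-11:55, 12:20-14:50 (add 5h to convert from UTC-5).
Kavya and Elena can make the full 14:05-15:35 slot — that's 2.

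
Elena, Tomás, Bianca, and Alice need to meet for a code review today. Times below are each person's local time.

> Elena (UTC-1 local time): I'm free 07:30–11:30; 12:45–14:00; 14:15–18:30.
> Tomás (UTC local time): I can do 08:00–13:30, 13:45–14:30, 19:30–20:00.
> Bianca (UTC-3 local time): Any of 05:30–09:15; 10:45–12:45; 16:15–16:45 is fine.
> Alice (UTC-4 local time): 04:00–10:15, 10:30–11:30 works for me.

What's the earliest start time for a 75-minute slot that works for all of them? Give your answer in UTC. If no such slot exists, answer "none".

08:30

Elena in UTC: 08:30-12:30, 13:45-15:00, 15:15-19:30 (add 1h to convert from UTC-1).
Tomás in UTC: 08:00-13:30, 13:45-14:30, 19:30-20:00.
Bianca in UTC: 08:30-12:15, 13:45-15:45, 19:15-19:45 (add 3h to convert from UTC-3).
Alice in UTC: 08:00-14:15, 14:30-15:30 (add 4h to convert from UTC-4).
Elena ∩ Tomás: 08:30-12:30, 13:45-14:30.
Elena ∩ Tomás ∩ Bianca: 08:30-12:15, 13:45-14:30.
Elena ∩ Tomás ∩ Bianca ∩ Alice: 08:30-12:15, 13:45-14:15.
The first common window of at least 75 minutes is 08:30-12:15, so the earliest start is 08:30.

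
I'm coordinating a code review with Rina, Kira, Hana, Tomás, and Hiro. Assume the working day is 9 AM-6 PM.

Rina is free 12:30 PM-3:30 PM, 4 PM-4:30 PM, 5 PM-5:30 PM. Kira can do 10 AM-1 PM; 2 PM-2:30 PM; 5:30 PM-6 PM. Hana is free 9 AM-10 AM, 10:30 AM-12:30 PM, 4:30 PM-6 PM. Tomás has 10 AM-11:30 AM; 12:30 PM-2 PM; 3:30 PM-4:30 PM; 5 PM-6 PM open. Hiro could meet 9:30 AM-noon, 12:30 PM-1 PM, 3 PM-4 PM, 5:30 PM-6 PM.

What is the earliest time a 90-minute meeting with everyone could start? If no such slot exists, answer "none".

Rina ∩ Kira: 12:30-13:00, 14:00-14:30.
Rina ∩ Kira ∩ Hana: ∅.
Rina ∩ Kira ∩ Hana ∩ Tomás: ∅.
Rina ∩ Kira ∩ Hana ∩ Tomás ∩ Hiro: ∅.
There is no time when everyone is free.
No common window is at least 90 minutes long.

none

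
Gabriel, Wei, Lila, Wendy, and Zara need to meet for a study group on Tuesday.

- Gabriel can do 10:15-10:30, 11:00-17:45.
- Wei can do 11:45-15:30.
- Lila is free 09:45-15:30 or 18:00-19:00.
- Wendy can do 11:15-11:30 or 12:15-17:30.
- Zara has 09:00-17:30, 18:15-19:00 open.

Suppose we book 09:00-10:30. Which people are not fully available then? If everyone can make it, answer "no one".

Gabriel: not fully free for 09:00-10:30. Wei: not fully free for 09:00-10:30. Lila: not fully free for 09:00-10:30. Wendy: not fully free for 09:00-10:30. Zara: free for 09:00-10:30.

Gabriel, Lila, Wei, Wendy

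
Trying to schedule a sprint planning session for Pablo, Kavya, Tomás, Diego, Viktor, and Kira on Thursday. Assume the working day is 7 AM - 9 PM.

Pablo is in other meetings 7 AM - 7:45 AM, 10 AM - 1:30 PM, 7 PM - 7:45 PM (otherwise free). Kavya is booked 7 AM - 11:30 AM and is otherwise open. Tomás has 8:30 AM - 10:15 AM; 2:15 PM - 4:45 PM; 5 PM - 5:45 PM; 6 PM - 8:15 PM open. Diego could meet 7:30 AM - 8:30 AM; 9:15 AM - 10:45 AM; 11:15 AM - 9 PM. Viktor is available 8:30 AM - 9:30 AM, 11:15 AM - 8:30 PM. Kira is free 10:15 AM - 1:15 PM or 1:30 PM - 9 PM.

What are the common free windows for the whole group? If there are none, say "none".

Pablo free: 07:45-10:00, 13:30-19:00, 19:45-21:00 (invert busy blocks within the working day).
Kavya free: 11:30-21:00 (invert busy blocks within the working day).
Tomás free: 08:30-10:15, 14:15-16:45, 17:00-17:45, 18:00-20:15.
Diego free: 07:30-08:30, 09:15-10:45, 11:15-21:00.
Viktor free: 08:30-09:30, 11:15-20:30.
Kira free: 10:15-13:15, 13:30-21:00.
Pablo ∩ Kavya: 13:30-19:00, 19:45-21:00.
Pablo ∩ Kavya ∩ Tomás: 14:15-16:45, 17:00-17:45, 18:00-19:00, 19:45-20:15.
Pablo ∩ Kavya ∩ Tomás ∩ Diego: 14:15-16:45, 17:00-17:45, 18:00-19:00, 19:45-20:15.
Pablo ∩ Kavya ∩ Tomás ∩ Diego ∩ Viktor: 14:15-16:45, 17:00-17:45, 18:00-19:00, 19:45-20:15.
Pablo ∩ Kavya ∩ Tomás ∩ Diego ∩ Viktor ∩ Kira: 14:15-16:45, 17:00-17:45, 18:00-19:00, 19:45-20:15.

14:15-16:45, 17:00-17:45, 18:00-19:00, 19:45-20:15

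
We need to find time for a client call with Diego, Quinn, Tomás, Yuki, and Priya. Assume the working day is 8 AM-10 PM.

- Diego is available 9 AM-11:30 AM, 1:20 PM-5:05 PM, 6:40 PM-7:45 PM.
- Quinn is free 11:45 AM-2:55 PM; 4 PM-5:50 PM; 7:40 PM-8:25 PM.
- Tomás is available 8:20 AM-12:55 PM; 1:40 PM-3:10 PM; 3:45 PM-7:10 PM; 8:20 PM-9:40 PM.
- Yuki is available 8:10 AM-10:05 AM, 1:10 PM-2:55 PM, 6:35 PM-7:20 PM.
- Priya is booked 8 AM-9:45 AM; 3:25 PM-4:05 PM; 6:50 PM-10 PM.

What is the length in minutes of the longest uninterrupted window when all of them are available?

75

Diego free: 09:00-11:30, 13:20-17:05, 18:40-19:45.
Quinn free: 11:45-14:55, 16:00-17:50, 19:40-20:25.
Tomás free: 08:20-12:55, 13:40-15:10, 15:45-19:10, 20:20-21:40.
Yuki free: 08:10-10:05, 13:10-14:55, 18:35-19:20.
Priya free: 09:45-15:25, 16:05-18:50 (invert busy blocks within the working day).
Diego ∩ Quinn: 13:20-14:55, 16:00-17:05, 19:40-19:45.
Diego ∩ Quinn ∩ Tomás: 13:40-14:55, 16:00-17:05.
Diego ∩ Quinn ∩ Tomás ∩ Yuki: 13:40-14:55.
Diego ∩ Quinn ∩ Tomás ∩ Yuki ∩ Priya: 13:40-14:55.
Those are the intersection windows.
The longest is 13:40-14:55 at 75 minutes.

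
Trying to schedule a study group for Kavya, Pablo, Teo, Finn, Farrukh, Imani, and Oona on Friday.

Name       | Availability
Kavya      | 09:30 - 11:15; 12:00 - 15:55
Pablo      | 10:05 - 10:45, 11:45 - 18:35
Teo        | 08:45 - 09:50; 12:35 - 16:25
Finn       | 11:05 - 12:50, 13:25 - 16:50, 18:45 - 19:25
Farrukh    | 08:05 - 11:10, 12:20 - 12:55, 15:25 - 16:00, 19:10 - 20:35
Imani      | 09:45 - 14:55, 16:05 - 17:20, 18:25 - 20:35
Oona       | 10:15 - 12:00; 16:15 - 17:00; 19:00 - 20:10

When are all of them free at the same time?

Kavya ∩ Pablo: 10:05-10:45, 12:00-15:55.
Kavya ∩ Pablo ∩ Teo: 12:35-15:55.
Kavya ∩ Pablo ∩ Teo ∩ Finn: 12:35-12:50, 13:25-15:55.
Kavya ∩ Pablo ∩ Teo ∩ Finn ∩ Farrukh: 12:35-12:50, 15:25-15:55.
Kavya ∩ Pablo ∩ Teo ∩ Finn ∩ Farrukh ∩ Imani: 12:35-12:50.
Kavya ∩ Pablo ∩ Teo ∩ Finn ∩ Farrukh ∩ Imani ∩ Oona: ∅.
There is no time when everyone is free.

none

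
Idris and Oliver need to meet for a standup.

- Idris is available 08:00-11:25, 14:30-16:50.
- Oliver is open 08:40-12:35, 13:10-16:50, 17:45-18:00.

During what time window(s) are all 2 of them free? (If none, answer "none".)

08:40-11:25, 14:30-16:50

Idris ∩ Oliver: 08:40-11:25, 14:30-16:50.
So the common availability across everyone is 08:40-11:25, 14:30-16:50.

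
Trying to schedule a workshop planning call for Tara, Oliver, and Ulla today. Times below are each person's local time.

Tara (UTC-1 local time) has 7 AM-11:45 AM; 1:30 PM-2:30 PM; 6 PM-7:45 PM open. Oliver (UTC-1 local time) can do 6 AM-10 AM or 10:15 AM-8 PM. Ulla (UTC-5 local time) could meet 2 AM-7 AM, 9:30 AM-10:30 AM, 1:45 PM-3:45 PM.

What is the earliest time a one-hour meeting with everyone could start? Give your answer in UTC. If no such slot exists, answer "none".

Tara in UTC: 08:00-12:45, 14:30-15:30, 19:00-20:45 (add 1h to convert from UTC-1).
Oliver in UTC: 07:00-11:00, 11:15-21:00 (add 1h to convert from UTC-1).
Ulla in UTC: 07:00-12:00, 14:30-15:30, 18:45-20:45 (add 5h to convert from UTC-5).
Tara ∩ Oliver: 08:00-11:00, 11:15-12:45, 14:30-15:30, 19:00-20:45.
Tara ∩ Oliver ∩ Ulla: 08:00-11:00, 11:15-12:00, 14:30-15:30, 19:00-20:45.
The first common window of at least 60 minutes is 08:00-11:00, so the earliest start is 08:00.

08:00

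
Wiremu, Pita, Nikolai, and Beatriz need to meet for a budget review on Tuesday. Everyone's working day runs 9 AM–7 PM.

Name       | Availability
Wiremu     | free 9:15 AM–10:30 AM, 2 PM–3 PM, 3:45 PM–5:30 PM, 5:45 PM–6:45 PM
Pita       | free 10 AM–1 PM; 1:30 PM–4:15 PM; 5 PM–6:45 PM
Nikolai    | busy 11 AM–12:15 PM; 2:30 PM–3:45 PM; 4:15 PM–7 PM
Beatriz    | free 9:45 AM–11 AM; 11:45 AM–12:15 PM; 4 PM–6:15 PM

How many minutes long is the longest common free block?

Wiremu free: 09:15-10:30, 14:00-15:00, 15:45-17:30, 17:45-18:45.
Pita free: 10:00-13:00, 13:30-16:15, 17:00-18:45.
Nikolai free: 09:00-11:00, 12:15-14:30, 15:45-16:15 (invert busy blocks within the working day).
Beatriz free: 09:45-11:00, 11:45-12:15, 16:00-18:15.
Wiremu ∩ Pita: 10:00-10:30, 14:00-15:00, 15:45-16:15, 17:00-17:30, 17:45-18:45.
Wiremu ∩ Pita ∩ Nikolai: 10:00-10:30, 14:00-14:30, 15:45-16:15.
Wiremu ∩ Pita ∩ Nikolai ∩ Beatriz: 10:00-10:30, 16:00-16:15.
The longest is 10:00-10:30 at 30 minutes.

30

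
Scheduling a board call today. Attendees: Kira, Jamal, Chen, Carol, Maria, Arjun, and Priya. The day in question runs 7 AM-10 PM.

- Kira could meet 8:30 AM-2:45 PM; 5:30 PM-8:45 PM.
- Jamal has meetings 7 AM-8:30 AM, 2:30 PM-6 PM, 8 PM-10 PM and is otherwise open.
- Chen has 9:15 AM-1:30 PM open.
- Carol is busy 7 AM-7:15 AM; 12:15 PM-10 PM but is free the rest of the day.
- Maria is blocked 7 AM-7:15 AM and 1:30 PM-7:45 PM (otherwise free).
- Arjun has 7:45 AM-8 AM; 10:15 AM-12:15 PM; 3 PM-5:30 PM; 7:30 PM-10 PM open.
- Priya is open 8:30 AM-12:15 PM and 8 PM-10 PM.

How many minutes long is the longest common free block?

120

Kira free: 08:30-14:45, 17:30-20:45.
Jamal free: 08:30-14:30, 18:00-20:00 (invert busy blocks within the working day).
Chen free: 09:15-13:30.
Carol free: 07:15-12:15 (invert busy blocks within the working day).
Maria free: 07:15-13:30, 19:45-22:00 (invert busy blocks within the working day).
Arjun free: 07:45-08:00, 10:15-12:15, 15:00-17:30, 19:30-22:00.
Priya free: 08:30-12:15, 20:00-22:00.
Kira ∩ Jamal: 08:30-14:30, 18:00-20:00.
Kira ∩ Jamal ∩ Chen: 09:15-13:30.
Kira ∩ Jamal ∩ Chen ∩ Carol: 09:15-12:15.
Kira ∩ Jamal ∩ Chen ∩ Carol ∩ Maria: 09:15-12:15.
Kira ∩ Jamal ∩ Chen ∩ Carol ∩ Maria ∩ Arjun: 10:15-12:15.
Kira ∩ Jamal ∩ Chen ∩ Carol ∩ Maria ∩ Arjun ∩ Priya: 10:15-12:15.
Those are the intersection windows.
The longest is 10:15-12:15 at 120 minutes.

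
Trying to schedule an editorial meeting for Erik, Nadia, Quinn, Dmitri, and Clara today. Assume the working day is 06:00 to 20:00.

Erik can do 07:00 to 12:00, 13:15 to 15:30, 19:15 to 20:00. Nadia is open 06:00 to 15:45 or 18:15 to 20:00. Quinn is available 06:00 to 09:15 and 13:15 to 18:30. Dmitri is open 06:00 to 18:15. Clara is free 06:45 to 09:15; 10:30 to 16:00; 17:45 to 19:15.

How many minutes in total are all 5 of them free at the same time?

Erik ∩ Nadia: 07:00-12:00, 13:15-15:30, 19:15-20:00.
Erik ∩ Nadia ∩ Quinn: 07:00-09:15, 13:15-15:30.
Erik ∩ Nadia ∩ Quinn ∩ Dmitri: 07:00-09:15, 13:15-15:30.
Erik ∩ Nadia ∩ Quinn ∩ Dmitri ∩ Clara: 07:00-09:15, 13:15-15:30.
So the common availability across everyone is 07:00-09:15, 13:15-15:30.
Summing the common windows: 135 + 135 = 270 minutes.

270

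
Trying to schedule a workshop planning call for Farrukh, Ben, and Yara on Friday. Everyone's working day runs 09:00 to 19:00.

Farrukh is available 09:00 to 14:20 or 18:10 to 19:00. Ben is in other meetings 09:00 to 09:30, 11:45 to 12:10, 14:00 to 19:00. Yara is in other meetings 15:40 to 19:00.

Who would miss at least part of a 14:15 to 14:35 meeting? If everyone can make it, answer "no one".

Ben, Farrukh

Farrukh free: 09:00-14:20, 18:10-19:00.
Ben free: 09:30-11:45, 12:10-14:00 (invert busy blocks within the working day).
Yara free: 09:00-15:40 (invert busy blocks within the working day).
Farrukh: not fully free for 14:15-14:35. Ben: not fully free for 14:15-14:35. Yara: free for 14:15-14:35.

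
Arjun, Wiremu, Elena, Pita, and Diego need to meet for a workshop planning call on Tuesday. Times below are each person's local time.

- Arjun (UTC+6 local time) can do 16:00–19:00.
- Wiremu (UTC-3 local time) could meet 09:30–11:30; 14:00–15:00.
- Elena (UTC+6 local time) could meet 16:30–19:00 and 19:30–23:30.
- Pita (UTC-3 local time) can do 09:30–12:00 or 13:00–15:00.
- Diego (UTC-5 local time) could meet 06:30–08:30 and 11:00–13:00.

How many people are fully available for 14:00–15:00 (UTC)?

2

Arjun in UTC: 10:00-13:00 (subtract 6h to convert from UTC+6).
Wiremu in UTC: 12:30-14:30, 17:00-18:00 (add 3h to convert from UTC-3).
Elena in UTC: 10:30-13:00, 13:30-17:30 (subtract 6h to convert from UTC+6).
Pita in UTC: 12:30-15:00, 16:00-18:00 (add 3h to convert from UTC-3).
Diego in UTC: 11:30-13:30, 16:00-18:00 (add 5h to convert from UTC-5).
Elena and Pita can make the full 14:00-15:00 slot — that's 2.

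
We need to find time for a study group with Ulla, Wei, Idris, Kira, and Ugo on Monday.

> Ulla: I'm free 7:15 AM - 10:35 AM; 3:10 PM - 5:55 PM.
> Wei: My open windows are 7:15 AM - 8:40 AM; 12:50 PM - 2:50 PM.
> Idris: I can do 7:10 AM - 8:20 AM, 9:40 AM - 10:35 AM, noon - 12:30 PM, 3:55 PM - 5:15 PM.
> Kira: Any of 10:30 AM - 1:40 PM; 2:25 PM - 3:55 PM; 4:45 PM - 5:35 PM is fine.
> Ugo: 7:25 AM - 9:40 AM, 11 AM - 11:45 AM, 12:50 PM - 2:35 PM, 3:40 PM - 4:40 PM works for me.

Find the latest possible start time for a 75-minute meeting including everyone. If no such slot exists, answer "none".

none

Ulla ∩ Wei: 07:15-08:40.
Ulla ∩ Wei ∩ Idris: 07:15-08:20.
Ulla ∩ Wei ∩ Idris ∩ Kira: ∅.
Ulla ∩ Wei ∩ Idris ∩ Kira ∩ Ugo: ∅.
There is no time when everyone is free.
No common window is at least 75 minutes long.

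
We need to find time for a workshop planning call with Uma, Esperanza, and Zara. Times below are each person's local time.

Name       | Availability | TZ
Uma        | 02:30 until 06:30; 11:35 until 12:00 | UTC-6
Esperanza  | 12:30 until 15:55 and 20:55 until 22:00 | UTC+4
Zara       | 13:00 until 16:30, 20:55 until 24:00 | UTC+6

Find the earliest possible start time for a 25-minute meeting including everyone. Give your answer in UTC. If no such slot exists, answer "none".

08:30

Uma in UTC: 08:30-12:30, 17:35-18:00 (add 6h to convert from UTC-6).
Esperanza in UTC: 08:30-11:55, 16:55-18:00 (subtract 4h to convert from UTC+4).
Zara in UTC: 07:00-10:30, 14:55-18:00 (subtract 6h to convert from UTC+6).
Uma ∩ Esperanza: 08:30-11:55, 17:35-18:00.
Uma ∩ Esperanza ∩ Zara: 08:30-10:30, 17:35-18:00.
The first common window of at least 25 minutes is 08:30-10:30, so the earliest start is 08:30.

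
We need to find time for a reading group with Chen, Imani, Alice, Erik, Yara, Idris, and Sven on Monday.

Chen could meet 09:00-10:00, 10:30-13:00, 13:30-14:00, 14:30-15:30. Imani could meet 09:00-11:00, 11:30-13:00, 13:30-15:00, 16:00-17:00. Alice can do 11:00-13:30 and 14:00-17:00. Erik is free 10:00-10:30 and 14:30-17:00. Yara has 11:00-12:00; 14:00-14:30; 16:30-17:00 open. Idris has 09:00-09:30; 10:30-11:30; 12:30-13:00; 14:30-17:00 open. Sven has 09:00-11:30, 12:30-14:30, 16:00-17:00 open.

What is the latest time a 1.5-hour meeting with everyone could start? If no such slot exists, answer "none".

Chen ∩ Imani: 09:00-10:00, 10:30-11:00, 11:30-13:00, 13:30-14:00, 14:30-15:00.
Chen ∩ Imani ∩ Alice: 11:30-13:00, 14:30-15:00.
Chen ∩ Imani ∩ Alice ∩ Erik: 14:30-15:00.
Chen ∩ Imani ∩ Alice ∩ Erik ∩ Yara: ∅.
Chen ∩ Imani ∩ Alice ∩ Erik ∩ Yara ∩ Idris: ∅.
Chen ∩ Imani ∩ Alice ∩ Erik ∩ Yara ∩ Idris ∩ Sven: ∅.
There is no time when everyone is free.
No common window is at least 90 minutes long.

none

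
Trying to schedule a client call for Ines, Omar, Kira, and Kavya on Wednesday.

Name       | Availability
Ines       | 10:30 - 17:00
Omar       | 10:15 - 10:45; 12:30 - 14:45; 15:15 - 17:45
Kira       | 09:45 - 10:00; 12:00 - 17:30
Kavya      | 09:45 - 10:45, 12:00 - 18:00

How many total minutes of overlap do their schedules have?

Ines ∩ Omar: 10:30-10:45, 12:30-14:45, 15:15-17:00.
Ines ∩ Omar ∩ Kira: 12:30-14:45, 15:15-17:00.
Ines ∩ Omar ∩ Kira ∩ Kavya: 12:30-14:45, 15:15-17:00.
So the common availability across everyone is 12:30-14:45, 15:15-17:00.
Summing the common windows: 135 + 105 = 240 minutes.

240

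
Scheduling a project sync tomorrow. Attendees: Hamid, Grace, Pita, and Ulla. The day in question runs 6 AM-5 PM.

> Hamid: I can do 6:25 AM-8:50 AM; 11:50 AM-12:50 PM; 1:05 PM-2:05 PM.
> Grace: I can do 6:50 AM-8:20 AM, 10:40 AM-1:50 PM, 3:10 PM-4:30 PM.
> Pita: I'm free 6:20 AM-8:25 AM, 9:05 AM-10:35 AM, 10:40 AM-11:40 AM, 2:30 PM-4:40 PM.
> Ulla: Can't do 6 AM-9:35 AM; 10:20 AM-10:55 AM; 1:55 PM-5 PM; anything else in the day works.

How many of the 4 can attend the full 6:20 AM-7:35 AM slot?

1

Hamid free: 06:25-08:50, 11:50-12:50, 13:05-14:05.
Grace free: 06:50-08:20, 10:40-13:50, 15:10-16:30.
Pita free: 06:20-08:25, 09:05-10:35, 10:40-11:40, 14:30-16:40.
Ulla free: 09:35-10:20, 10:55-13:55 (invert busy blocks within the working day).
Pita can make the full 06:20-07:35 slot — that's 1.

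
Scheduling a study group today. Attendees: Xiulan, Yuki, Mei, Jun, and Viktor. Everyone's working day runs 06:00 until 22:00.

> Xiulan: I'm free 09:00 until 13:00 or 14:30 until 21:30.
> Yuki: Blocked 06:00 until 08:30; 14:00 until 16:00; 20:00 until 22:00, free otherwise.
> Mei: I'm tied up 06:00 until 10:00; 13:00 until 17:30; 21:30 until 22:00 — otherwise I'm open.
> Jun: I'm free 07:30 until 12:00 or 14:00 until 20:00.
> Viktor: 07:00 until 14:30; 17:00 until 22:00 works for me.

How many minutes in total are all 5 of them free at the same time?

Xiulan free: 09:00-13:00, 14:30-21:30.
Yuki free: 08:30-14:00, 16:00-20:00 (invert busy blocks within the working day).
Mei free: 10:00-13:00, 17:30-21:30 (invert busy blocks within the working day).
Jun free: 07:30-12:00, 14:00-20:00.
Viktor free: 07:00-14:30, 17:00-22:00.
Xiulan ∩ Yuki: 09:00-13:00, 16:00-20:00.
Xiulan ∩ Yuki ∩ Mei: 10:00-13:00, 17:30-20:00.
Xiulan ∩ Yuki ∩ Mei ∩ Jun: 10:00-12:00, 17:30-20:00.
Xiulan ∩ Yuki ∩ Mei ∩ Jun ∩ Viktor: 10:00-12:00, 17:30-20:00.
Those are the intersection windows.
Summing the common windows: 120 + 150 = 270 minutes.

270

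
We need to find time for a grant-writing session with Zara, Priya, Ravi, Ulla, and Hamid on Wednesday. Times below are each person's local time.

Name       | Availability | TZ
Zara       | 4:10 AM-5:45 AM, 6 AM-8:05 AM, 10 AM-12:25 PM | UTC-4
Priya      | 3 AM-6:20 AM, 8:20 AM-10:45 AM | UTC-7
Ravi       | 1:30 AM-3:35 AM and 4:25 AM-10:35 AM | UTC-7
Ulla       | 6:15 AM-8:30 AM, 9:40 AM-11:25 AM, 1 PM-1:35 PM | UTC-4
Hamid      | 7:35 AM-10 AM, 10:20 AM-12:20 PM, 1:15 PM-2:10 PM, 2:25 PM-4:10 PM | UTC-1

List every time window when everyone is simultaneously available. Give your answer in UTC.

Zara in UTC: 08:10-09:45, 10:00-12:05, 14:00-16:25 (add 4h to convert from UTC-4).
Priya in UTC: 10:00-13:20, 15:20-17:45 (add 7h to convert from UTC-7).
Ravi in UTC: 08:30-10:35, 11:25-17:35 (add 7h to convert from UTC-7).
Ulla in UTC: 10:15-12:30, 13:40-15:25, 17:00-17:35 (add 4h to convert from UTC-4).
Hamid in UTC: 08:35-11:00, 11:20-13:20, 14:15-15:10, 15:25-17:10 (add 1h to convert from UTC-1).
Zara ∩ Priya: 10:00-12:05, 15:20-16:25.
Zara ∩ Priya ∩ Ravi: 10:00-10:35, 11:25-12:05, 15:20-16:25.
Zara ∩ Priya ∩ Ravi ∩ Ulla: 10:15-10:35, 11:25-12:05, 15:20-15:25.
Zara ∩ Priya ∩ Ravi ∩ Ulla ∩ Hamid: 10:15-10:35, 11:25-12:05.

10:15-10:35, 11:25-12:05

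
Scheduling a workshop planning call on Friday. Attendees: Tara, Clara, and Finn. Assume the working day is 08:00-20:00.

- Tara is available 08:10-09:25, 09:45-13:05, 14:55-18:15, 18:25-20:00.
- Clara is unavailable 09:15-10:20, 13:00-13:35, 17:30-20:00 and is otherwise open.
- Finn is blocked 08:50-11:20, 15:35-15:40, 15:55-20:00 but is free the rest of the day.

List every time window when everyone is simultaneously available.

Tara free: 08:10-09:25, 09:45-13:05, 14:55-18:15, 18:25-20:00.
Clara free: 08:00-09:15, 10:20-13:00, 13:35-17:30 (invert busy blocks within the working day).
Finn free: 08:00-08:50, 11:20-15:35, 15:40-15:55 (invert busy blocks within the working day).
Tara ∩ Clara: 08:10-09:15, 10:20-13:00, 14:55-17:30.
Tara ∩ Clara ∩ Finn: 08:10-08:50, 11:20-13:00, 14:55-15:35, 15:40-15:55.

08:10-08:50, 11:20-13:00, 14:55-15:35, 15:40-15:55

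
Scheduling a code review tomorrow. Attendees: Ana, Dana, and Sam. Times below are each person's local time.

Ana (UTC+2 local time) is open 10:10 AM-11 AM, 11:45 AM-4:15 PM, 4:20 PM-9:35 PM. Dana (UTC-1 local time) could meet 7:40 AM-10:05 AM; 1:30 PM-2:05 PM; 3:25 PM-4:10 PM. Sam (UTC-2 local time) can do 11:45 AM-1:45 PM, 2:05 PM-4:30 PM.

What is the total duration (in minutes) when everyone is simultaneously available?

Ana in UTC: 08:10-09:00, 09:45-14:15, 14:20-19:35 (subtract 2h to convert from UTC+2).
Dana in UTC: 08:40-11:05, 14:30-15:05, 16:25-17:10 (add 1h to convert from UTC-1).
Sam in UTC: 13:45-15:45, 16:05-18:30 (add 2h to convert from UTC-2).
Ana ∩ Dana: 08:40-09:00, 09:45-11:05, 14:30-15:05, 16:25-17:10.
Ana ∩ Dana ∩ Sam: 14:30-15:05, 16:25-17:10.
Summing the common windows: 35 + 45 = 80 minutes.

80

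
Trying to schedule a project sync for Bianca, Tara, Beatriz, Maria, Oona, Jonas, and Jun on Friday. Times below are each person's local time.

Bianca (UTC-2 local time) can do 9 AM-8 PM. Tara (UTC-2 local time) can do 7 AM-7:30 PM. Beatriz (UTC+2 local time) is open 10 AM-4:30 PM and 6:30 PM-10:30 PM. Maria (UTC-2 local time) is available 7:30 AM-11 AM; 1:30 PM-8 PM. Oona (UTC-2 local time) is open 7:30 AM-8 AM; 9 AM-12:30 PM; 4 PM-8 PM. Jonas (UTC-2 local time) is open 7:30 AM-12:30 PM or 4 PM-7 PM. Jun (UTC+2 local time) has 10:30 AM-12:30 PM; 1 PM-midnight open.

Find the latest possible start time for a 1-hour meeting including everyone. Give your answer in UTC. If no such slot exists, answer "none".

Bianca in UTC: 11:00-22:00 (add 2h to convert from UTC-2).
Tara in UTC: 09:00-21:30 (add 2h to convert from UTC-2).
Beatriz in UTC: 08:00-14:30, 16:30-20:30 (subtract 2h to convert from UTC+2).
Maria in UTC: 09:30-13:00, 15:30-22:00 (add 2h to convert from UTC-2).
Oona in UTC: 09:30-10:00, 11:00-14:30, 18:00-22:00 (add 2h to convert from UTC-2).
Jonas in UTC: 09:30-14:30, 18:00-21:00 (add 2h to convert from UTC-2).
Jun in UTC: 08:30-10:30, 11:00-22:00 (subtract 2h to convert from UTC+2).
Bianca ∩ Tara: 11:00-21:30.
Bianca ∩ Tara ∩ Beatriz: 11:00-14:30, 16:30-20:30.
Bianca ∩ Tara ∩ Beatriz ∩ Maria: 11:00-13:00, 16:30-20:30.
Bianca ∩ Tara ∩ Beatriz ∩ Maria ∩ Oona: 11:00-13:00, 18:00-20:30.
Bianca ∩ Tara ∩ Beatriz ∩ Maria ∩ Oona ∩ Jonas: 11:00-13:00, 18:00-20:30.
Bianca ∩ Tara ∩ Beatriz ∩ Maria ∩ Oona ∩ Jonas ∩ Jun: 11:00-13:00, 18:00-20:30.
The last common window of at least 60 minutes is 18:00-20:30; a 60-minute meeting can start as late as 19:30 and still end by 20:30.

19:30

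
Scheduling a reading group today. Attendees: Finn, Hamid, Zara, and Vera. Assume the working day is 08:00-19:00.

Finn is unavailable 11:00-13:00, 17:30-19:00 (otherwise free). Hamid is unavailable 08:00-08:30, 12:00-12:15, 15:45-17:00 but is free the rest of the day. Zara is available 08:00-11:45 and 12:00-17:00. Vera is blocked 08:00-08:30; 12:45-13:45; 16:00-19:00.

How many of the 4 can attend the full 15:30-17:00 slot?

Finn free: 08:00-11:00, 13:00-17:30 (invert busy blocks within the working day).
Hamid free: 08:30-12:00, 12:15-15:45, 17:00-19:00 (invert busy blocks within the working day).
Zara free: 08:00-11:45, 12:00-17:00.
Vera free: 08:30-12:45, 13:45-16:00 (invert busy blocks within the working day).
Finn and Zara can make the full 15:30-17:00 slot — that's 2.

2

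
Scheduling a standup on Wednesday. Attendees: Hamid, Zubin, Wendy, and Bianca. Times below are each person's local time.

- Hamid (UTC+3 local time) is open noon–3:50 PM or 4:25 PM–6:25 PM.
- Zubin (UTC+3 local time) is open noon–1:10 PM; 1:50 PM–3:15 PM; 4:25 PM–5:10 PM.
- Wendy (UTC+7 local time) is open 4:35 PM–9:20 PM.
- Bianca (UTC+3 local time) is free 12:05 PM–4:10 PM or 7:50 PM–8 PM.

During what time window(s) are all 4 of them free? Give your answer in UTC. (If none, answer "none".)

09:35-10:10, 10:50-12:15

Hamid in UTC: 09:00-12:50, 13:25-15:25 (subtract 3h to convert from UTC+3).
Zubin in UTC: 09:00-10:10, 10:50-12:15, 13:25-14:10 (subtract 3h to convert from UTC+3).
Wendy in UTC: 09:35-14:20 (subtract 7h to convert from UTC+7).
Bianca in UTC: 09:05-13:10, 16:50-17:00 (subtract 3h to convert from UTC+3).
Hamid ∩ Zubin: 09:00-10:10, 10:50-12:15, 13:25-14:10.
Hamid ∩ Zubin ∩ Wendy: 09:35-10:10, 10:50-12:15, 13:25-14:10.
Hamid ∩ Zubin ∩ Wendy ∩ Bianca: 09:35-10:10, 10:50-12:15.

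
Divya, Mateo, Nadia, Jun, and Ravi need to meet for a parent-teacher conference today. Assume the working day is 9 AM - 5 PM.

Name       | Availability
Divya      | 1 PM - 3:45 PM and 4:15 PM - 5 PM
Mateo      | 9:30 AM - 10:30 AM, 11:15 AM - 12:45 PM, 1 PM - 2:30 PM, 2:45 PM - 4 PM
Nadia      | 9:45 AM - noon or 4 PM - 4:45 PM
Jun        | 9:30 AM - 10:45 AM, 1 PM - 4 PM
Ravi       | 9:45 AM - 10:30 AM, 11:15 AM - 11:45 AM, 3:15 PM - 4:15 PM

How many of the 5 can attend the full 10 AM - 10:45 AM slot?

Nadia and Jun can make the full 10:00-10:45 slot — that's 2.

2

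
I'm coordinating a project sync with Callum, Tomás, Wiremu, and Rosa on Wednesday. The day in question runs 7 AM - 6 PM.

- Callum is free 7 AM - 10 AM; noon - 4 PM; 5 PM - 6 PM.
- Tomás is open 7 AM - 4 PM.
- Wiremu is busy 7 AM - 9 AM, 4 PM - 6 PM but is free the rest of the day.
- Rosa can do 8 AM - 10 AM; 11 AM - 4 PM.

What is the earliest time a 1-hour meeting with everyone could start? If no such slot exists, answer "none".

09:00

Callum free: 07:00-10:00, 12:00-16:00, 17:00-18:00.
Tomás free: 07:00-16:00.
Wiremu free: 09:00-16:00 (invert busy blocks within the working day).
Rosa free: 08:00-10:00, 11:00-16:00.
Callum ∩ Tomás: 07:00-10:00, 12:00-16:00.
Callum ∩ Tomás ∩ Wiremu: 09:00-10:00, 12:00-16:00.
Callum ∩ Tomás ∩ Wiremu ∩ Rosa: 09:00-10:00, 12:00-16:00.
So the common availability across everyone is 09:00-10:00, 12:00-16:00.
The first common window of at least 60 minutes is 09:00-10:00, so the earliest start is 09:00.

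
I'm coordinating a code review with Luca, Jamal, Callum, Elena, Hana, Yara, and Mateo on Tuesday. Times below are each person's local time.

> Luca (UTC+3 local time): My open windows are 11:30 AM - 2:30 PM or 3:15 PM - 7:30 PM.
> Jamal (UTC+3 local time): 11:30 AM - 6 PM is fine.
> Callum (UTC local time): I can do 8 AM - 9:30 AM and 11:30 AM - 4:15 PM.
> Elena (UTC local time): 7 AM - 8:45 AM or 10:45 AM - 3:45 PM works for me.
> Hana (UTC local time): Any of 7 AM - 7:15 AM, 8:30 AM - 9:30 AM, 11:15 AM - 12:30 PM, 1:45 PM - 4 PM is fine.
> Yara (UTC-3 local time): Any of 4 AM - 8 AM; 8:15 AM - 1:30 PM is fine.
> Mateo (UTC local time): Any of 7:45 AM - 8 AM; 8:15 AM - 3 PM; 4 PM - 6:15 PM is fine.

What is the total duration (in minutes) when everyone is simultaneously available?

105

Luca in UTC: 08:30-11:30, 12:15-16:30 (subtract 3h to convert from UTC+3).
Jamal in UTC: 08:30-15:00 (subtract 3h to convert from UTC+3).
Callum in UTC: 08:00-09:30, 11:30-16:15.
Elena in UTC: 07:00-08:45, 10:45-15:45.
Hana in UTC: 07:00-07:15, 08:30-09:30, 11:15-12:30, 13:45-16:00.
Yara in UTC: 07:00-11:00, 11:15-16:30 (add 3h to convert from UTC-3).
Mateo in UTC: 07:45-08:00, 08:15-15:00, 16:00-18:15.
Luca ∩ Jamal: 08:30-11:30, 12:15-15:00.
Luca ∩ Jamal ∩ Callum: 08:30-09:30, 12:15-15:00.
Luca ∩ Jamal ∩ Callum ∩ Elena: 08:30-08:45, 12:15-15:00.
Luca ∩ Jamal ∩ Callum ∩ Elena ∩ Hana: 08:30-08:45, 12:15-12:30, 13:45-15:00.
Luca ∩ Jamal ∩ Callum ∩ Elena ∩ Hana ∩ Yara: 08:30-08:45, 12:15-12:30, 13:45-15:00.
Luca ∩ Jamal ∩ Callum ∩ Elena ∩ Hana ∩ Yara ∩ Mateo: 08:30-08:45, 12:15-12:30, 13:45-15:00.
Those are the intersection windows.
Summing the common windows: 15 + 15 + 75 = 105 minutes.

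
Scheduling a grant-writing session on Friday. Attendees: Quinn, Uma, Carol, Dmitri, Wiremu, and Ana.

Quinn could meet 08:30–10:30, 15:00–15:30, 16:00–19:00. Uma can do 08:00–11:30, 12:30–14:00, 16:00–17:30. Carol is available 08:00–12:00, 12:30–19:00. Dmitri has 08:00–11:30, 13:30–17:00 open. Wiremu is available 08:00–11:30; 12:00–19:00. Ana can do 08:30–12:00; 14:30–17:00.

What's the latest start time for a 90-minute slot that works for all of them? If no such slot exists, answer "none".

Quinn ∩ Uma: 08:30-10:30, 16:00-17:30.
Quinn ∩ Uma ∩ Carol: 08:30-10:30, 16:00-17:30.
Quinn ∩ Uma ∩ Carol ∩ Dmitri: 08:30-10:30, 16:00-17:00.
Quinn ∩ Uma ∩ Carol ∩ Dmitri ∩ Wiremu: 08:30-10:30, 16:00-17:00.
Quinn ∩ Uma ∩ Carol ∩ Dmitri ∩ Wiremu ∩ Ana: 08:30-10:30, 16:00-17:00.
The last common window of at least 90 minutes is 08:30-10:30; a 90-minute meeting can start as late as 09:00 and still end by 10:30.

09:00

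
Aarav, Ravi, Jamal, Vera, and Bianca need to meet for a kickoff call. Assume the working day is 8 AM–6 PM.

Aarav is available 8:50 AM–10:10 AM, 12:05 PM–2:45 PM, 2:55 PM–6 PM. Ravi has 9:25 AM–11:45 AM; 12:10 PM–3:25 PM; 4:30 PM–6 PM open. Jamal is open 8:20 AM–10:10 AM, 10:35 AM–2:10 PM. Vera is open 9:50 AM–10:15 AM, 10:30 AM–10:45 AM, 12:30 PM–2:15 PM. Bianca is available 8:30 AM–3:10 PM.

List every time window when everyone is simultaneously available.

09:50-10:10, 12:30-14:10

Aarav ∩ Ravi: 09:25-10:10, 12:10-14:45, 14:55-15:25, 16:30-18:00.
Aarav ∩ Ravi ∩ Jamal: 09:25-10:10, 12:10-14:10.
Aarav ∩ Ravi ∩ Jamal ∩ Vera: 09:50-10:10, 12:30-14:10.
Aarav ∩ Ravi ∩ Jamal ∩ Vera ∩ Bianca: 09:50-10:10, 12:30-14:10.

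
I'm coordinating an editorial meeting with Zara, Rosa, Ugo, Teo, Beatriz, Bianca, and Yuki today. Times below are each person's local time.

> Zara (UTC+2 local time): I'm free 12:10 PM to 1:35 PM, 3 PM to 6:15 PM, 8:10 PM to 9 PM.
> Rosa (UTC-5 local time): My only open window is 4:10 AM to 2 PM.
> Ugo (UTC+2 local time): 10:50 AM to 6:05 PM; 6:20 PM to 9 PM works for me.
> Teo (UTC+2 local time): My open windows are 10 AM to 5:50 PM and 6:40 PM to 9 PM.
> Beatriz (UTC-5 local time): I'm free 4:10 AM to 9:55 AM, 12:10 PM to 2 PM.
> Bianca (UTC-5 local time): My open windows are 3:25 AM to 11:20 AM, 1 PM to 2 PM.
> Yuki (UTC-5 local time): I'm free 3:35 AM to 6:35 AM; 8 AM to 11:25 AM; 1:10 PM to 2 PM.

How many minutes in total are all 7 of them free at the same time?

Zara in UTC: 10:10-11:35, 13:00-16:15, 18:10-19:00 (subtract 2h to convert from UTC+2).
Rosa in UTC: 09:10-19:00 (add 5h to convert from UTC-5).
Ugo in UTC: 08:50-16:05, 16:20-19:00 (subtract 2h to convert from UTC+2).
Teo in UTC: 08:00-15:50, 16:40-19:00 (subtract 2h to convert from UTC+2).
Beatriz in UTC: 09:10-14:55, 17:10-19:00 (add 5h to convert from UTC-5).
Bianca in UTC: 08:25-16:20, 18:00-19:00 (add 5h to convert from UTC-5).
Yuki in UTC: 08:35-11:35, 13:00-16:25, 18:10-19:00 (add 5h to convert from UTC-5).
Zara ∩ Rosa: 10:10-11:35, 13:00-16:15, 18:10-19:00.
Zara ∩ Rosa ∩ Ugo: 10:10-11:35, 13:00-16:05, 18:10-19:00.
Zara ∩ Rosa ∩ Ugo ∩ Teo: 10:10-11:35, 13:00-15:50, 18:10-19:00.
Zara ∩ Rosa ∩ Ugo ∩ Teo ∩ Beatriz: 10:10-11:35, 13:00-14:55, 18:10-19:00.
Zara ∩ Rosa ∩ Ugo ∩ Teo ∩ Beatriz ∩ Bianca: 10:10-11:35, 13:00-14:55, 18:10-19:00.
Zara ∩ Rosa ∩ Ugo ∩ Teo ∩ Beatriz ∩ Bianca ∩ Yuki: 10:10-11:35, 13:00-14:55, 18:10-19:00.
Summing the common windows: 85 + 115 + 50 = 250 minutes.

250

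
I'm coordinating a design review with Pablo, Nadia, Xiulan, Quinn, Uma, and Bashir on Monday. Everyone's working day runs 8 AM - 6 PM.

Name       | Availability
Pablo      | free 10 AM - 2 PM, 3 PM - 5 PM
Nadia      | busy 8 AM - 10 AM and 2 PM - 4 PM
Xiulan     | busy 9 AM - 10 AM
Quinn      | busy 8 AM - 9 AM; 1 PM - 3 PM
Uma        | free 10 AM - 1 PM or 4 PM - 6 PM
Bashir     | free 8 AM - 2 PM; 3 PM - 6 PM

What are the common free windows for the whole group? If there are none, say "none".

Pablo free: 10:00-14:00, 15:00-17:00.
Nadia free: 10:00-14:00, 16:00-18:00 (invert busy blocks within the working day).
Xiulan free: 08:00-09:00, 10:00-18:00 (invert busy blocks within the working day).
Quinn free: 09:00-13:00, 15:00-18:00 (invert busy blocks within the working day).
Uma free: 10:00-13:00, 16:00-18:00.
Bashir free: 08:00-14:00, 15:00-18:00.
Pablo ∩ Nadia: 10:00-14:00, 16:00-17:00.
Pablo ∩ Nadia ∩ Xiulan: 10:00-14:00, 16:00-17:00.
Pablo ∩ Nadia ∩ Xiulan ∩ Quinn: 10:00-13:00, 16:00-17:00.
Pablo ∩ Nadia ∩ Xiulan ∩ Quinn ∩ Uma: 10:00-13:00, 16:00-17:00.
Pablo ∩ Nadia ∩ Xiulan ∩ Quinn ∩ Uma ∩ Bashir: 10:00-13:00, 16:00-17:00.

10:00-13:00, 16:00-17:00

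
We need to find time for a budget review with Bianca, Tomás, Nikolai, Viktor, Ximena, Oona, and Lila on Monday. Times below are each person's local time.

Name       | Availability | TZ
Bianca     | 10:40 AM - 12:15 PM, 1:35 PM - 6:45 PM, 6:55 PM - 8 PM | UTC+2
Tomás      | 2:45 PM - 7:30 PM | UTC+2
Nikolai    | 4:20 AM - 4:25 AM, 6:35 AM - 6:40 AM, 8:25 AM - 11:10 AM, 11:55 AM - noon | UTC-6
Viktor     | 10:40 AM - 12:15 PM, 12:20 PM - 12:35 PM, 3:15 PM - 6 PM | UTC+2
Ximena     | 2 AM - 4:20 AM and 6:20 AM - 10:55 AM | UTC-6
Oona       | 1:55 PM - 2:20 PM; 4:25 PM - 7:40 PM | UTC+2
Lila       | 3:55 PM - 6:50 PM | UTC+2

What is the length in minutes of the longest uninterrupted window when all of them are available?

95

Bianca in UTC: 08:40-10:15, 11:35-16:45, 16:55-18:00 (subtract 2h to convert from UTC+2).
Tomás in UTC: 12:45-17:30 (subtract 2h to convert from UTC+2).
Nikolai in UTC: 10:20-10:25, 12:35-12:40, 14:25-17:10, 17:55-18:00 (add 6h to convert from UTC-6).
Viktor in UTC: 08:40-10:15, 10:20-10:35, 13:15-16:00 (subtract 2h to convert from UTC+2).
Ximena in UTC: 08:00-10:20, 12:20-16:55 (add 6h to convert from UTC-6).
Oona in UTC: 11:55-12:20, 14:25-17:40 (subtract 2h to convert from UTC+2).
Lila in UTC: 13:55-16:50 (subtract 2h to convert from UTC+2).
Bianca ∩ Tomás: 12:45-16:45, 16:55-17:30.
Bianca ∩ Tomás ∩ Nikolai: 14:25-16:45, 16:55-17:10.
Bianca ∩ Tomás ∩ Nikolai ∩ Viktor: 14:25-16:00.
Bianca ∩ Tomás ∩ Nikolai ∩ Viktor ∩ Ximena: 14:25-16:00.
Bianca ∩ Tomás ∩ Nikolai ∩ Viktor ∩ Ximena ∩ Oona: 14:25-16:00.
Bianca ∩ Tomás ∩ Nikolai ∩ Viktor ∩ Ximena ∩ Oona ∩ Lila: 14:25-16:00.
Those are the intersection windows.
The longest is 14:25-16:00 at 95 minutes.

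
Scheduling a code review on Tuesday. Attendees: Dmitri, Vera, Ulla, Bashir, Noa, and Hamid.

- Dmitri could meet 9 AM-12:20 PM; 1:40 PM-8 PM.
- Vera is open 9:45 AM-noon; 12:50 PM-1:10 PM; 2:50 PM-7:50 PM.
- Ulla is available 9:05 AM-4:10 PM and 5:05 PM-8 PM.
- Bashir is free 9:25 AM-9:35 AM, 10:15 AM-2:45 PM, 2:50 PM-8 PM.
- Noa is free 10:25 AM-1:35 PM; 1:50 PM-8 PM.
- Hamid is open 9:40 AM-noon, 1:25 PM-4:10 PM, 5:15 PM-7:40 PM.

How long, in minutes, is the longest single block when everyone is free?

145

Dmitri ∩ Vera: 09:45-12:00, 14:50-19:50.
Dmitri ∩ Vera ∩ Ulla: 09:45-12:00, 14:50-16:10, 17:05-19:50.
Dmitri ∩ Vera ∩ Ulla ∩ Bashir: 10:15-12:00, 14:50-16:10, 17:05-19:50.
Dmitri ∩ Vera ∩ Ulla ∩ Bashir ∩ Noa: 10:25-12:00, 14:50-16:10, 17:05-19:50.
Dmitri ∩ Vera ∩ Ulla ∩ Bashir ∩ Noa ∩ Hamid: 10:25-12:00, 14:50-16:10, 17:15-19:40.
So the common availability across everyone is 10:25-12:00, 14:50-16:10, 17:15-19:40.
The longest is 17:15-19:40 at 145 minutes.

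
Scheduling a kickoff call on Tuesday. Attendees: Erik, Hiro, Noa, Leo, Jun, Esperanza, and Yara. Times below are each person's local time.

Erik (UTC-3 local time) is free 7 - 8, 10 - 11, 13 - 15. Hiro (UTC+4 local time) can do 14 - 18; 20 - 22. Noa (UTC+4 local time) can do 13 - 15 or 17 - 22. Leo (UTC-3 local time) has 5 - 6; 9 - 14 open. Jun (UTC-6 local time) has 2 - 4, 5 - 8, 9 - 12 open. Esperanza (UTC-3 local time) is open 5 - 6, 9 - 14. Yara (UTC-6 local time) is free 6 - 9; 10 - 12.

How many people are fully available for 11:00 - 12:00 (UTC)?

2

Erik in UTC: 10:00-11:00, 13:00-14:00, 16:00-18:00 (add 3h to convert from UTC-3).
Hiro in UTC: 10:00-14:00, 16:00-18:00 (subtract 4h to convert from UTC+4).
Noa in UTC: 09:00-11:00, 13:00-18:00 (subtract 4h to convert from UTC+4).
Leo in UTC: 08:00-09:00, 12:00-17:00 (add 3h to convert from UTC-3).
Jun in UTC: 08:00-10:00, 11:00-14:00, 15:00-18:00 (add 6h to convert from UTC-6).
Esperanza in UTC: 08:00-09:00, 12:00-17:00 (add 3h to convert from UTC-3).
Yara in UTC: 12:00-15:00, 16:00-18:00 (add 6h to convert from UTC-6).
Hiro and Jun can make the full 11:00-12:00 slot — that's 2.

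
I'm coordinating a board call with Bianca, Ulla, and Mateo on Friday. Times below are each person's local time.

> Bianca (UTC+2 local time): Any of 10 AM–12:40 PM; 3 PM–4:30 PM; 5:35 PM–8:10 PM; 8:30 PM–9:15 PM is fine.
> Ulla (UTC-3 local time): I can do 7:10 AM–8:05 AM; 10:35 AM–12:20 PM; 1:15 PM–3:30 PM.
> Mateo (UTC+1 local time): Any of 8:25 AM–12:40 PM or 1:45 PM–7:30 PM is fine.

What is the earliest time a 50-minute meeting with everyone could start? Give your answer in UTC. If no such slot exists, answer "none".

13:35

Bianca in UTC: 08:00-10:40, 13:00-14:30, 15:35-18:10, 18:30-19:15 (subtract 2h to convert from UTC+2).
Ulla in UTC: 10:10-11:05, 13:35-15:20, 16:15-18:30 (add 3h to convert from UTC-3).
Mateo in UTC: 07:25-11:40, 12:45-18:30 (subtract 1h to convert from UTC+1).
Bianca ∩ Ulla: 10:10-10:40, 13:35-14:30, 16:15-18:10.
Bianca ∩ Ulla ∩ Mateo: 10:10-10:40, 13:35-14:30, 16:15-18:10.
The first common window of at least 50 minutes is 13:35-14:30, so the earliest start is 13:35.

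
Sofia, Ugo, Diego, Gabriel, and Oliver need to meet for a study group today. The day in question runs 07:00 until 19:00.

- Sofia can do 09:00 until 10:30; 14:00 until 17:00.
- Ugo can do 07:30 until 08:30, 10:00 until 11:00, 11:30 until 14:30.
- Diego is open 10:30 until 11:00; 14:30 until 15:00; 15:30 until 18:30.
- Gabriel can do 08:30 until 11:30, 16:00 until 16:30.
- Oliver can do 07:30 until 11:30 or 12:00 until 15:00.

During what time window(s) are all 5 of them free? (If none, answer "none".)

Sofia ∩ Ugo: 10:00-10:30, 14:00-14:30.
Sofia ∩ Ugo ∩ Diego: ∅.
Sofia ∩ Ugo ∩ Diego ∩ Gabriel: ∅.
Sofia ∩ Ugo ∩ Diego ∩ Gabriel ∩ Oliver: ∅.
There is no time when everyone is free.

none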